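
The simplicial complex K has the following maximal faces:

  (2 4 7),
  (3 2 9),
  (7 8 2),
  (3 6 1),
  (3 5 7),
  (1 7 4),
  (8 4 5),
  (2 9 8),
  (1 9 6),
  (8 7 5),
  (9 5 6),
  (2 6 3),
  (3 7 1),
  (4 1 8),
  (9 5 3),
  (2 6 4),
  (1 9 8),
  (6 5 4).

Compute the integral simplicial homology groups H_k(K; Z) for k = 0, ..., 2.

H_0 ≅ Z,  H_1 ≅ Z ⊕ Z/2,  H_2 = 0.

Order the vertices as 1 < 2 < 3 < 4 < 5 < 6 < 7 < 8 < 9. Listing each simplex with vertices in this order, K has dimension 2 with simplices:

  0-simplices (9): [1], [2], [3], [4], [5], [6], [7], [8], [9]
  1-simplices (27): (27 of them)
  2-simplices (18): [1,3,6], [1,3,7], [1,4,7], [1,4,8], [1,6,9], [1,8,9], [2,3,6], [2,3,9], [2,4,6], [2,4,7], [2,7,8], [2,8,9], [3,5,7], [3,5,9], [4,5,6], [4,5,8], [5,6,9], [5,7,8]

giving chain groups C_0 ≅ Z^9, C_1 ≅ Z^27, C_2 ≅ Z^18.

Boundary ∂_1: C_1 → C_0 is given by ∂[p,q] = [q] − [p].
The resulting 9×27 matrix has rank 8, and its Smith normal form has invariant factors (1,1,1,1,1,1,1,1).

Boundary ∂_2: C_2 → C_1 sends each 2-simplex [p,q,r] to [q,r] − [p,r] + [p,q]. For instance
  ∂[1,4,8] = [4,8] − [1,8] + [1,4],
  ∂[1,3,6] = [3,6] − [1,6] + [1,3].
The 27×18 boundary matrix has rank 18 and Smith normal form diag(1,1,1,1,1,1,1,1,1,1,1,1,1,1,1,1,1,2).

Reading off H_k = ker ∂_k / im ∂_{k+1}:

  H_0: rank C_0 − rank ∂_1 = 9 − 8 = 1, and the invariant factors of ∂_1 are all 1, so H_0 ≅ Z.
  H_1: rank ker ∂_1 − rank ∂_2 = (27 − 8) − 18 = 1, and ∂_2 has invariant factor 2 > 1, so H_1 ≅ Z ⊕ Z/2.
  H_2: rank ker ∂_2 − rank ∂_3 = (18 − 18) − 0 = 0, and there is no ∂_3, so H_2 ≅ 0.

As a check, the Euler characteristic is 9 − 27 + 18 = 0, which agrees with 1 − 1 + 0 = 0.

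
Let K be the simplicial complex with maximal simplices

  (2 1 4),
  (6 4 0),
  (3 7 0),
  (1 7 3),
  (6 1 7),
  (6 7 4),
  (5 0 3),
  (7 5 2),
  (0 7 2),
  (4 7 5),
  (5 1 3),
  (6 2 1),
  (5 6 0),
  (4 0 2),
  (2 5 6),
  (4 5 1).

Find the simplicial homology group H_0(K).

Take the total order 0 < 1 < 2 < 3 < 4 < 5 < 6 < 7 on the vertex set. Then K (dimension 2) consists of the simplices:

  0-simplices (8): [0], [1], [2], [3], [4], [5], [6], [7]
  1-simplices (24): (24 of them)
  2-simplices (16): [0,2,4], [0,2,7], [0,3,5], [0,3,7], [0,4,6], [0,5,6], [1,2,4], [1,2,6], [1,3,5], [1,3,7], [1,4,5], [1,6,7], [2,5,6], [2,5,7], [4,5,7], [4,6,7]

so the chain groups are C_0 ≅ Z^8, C_1 ≅ Z^24, C_2 ≅ Z^16.

∂_1: C_1 → C_0 sends each edge [p,q] (with p < q) to q − p. For instance
  ∂[1,2] = [2] − [1].
As a 8×24 matrix over Z this has rank 7, with invariant factors (1,1,1,1,1,1,1).

The boundary map ∂_2: C_2 → C_1 maps a triangle to the signed sum of its edges. For instance
  ∂[2,5,7] = [5,7] − [2,7] + [2,5],
  ∂[0,4,6] = [4,6] − [0,6] + [0,4].
The resulting 24×16 matrix has rank 15, and its Smith normal form has invariant factors (1,1,1,1,1,1,1,1,1,1,1,1,1,1,1).

Computing H_k = (kernel of ∂_k) / (image of ∂_{k+1}):

  H_0: rank C_0 − rank ∂_1 = 8 − 7 = 1, and the invariant factors of ∂_1 are all 1, so H_0 = Z.

(K is a triangulation of the torus T^2.)

H_0 = Z.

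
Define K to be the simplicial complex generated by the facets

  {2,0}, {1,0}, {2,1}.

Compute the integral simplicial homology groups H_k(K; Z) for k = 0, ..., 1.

Take the total order 0 < 1 < 2 on the vertex set. Then K (dimension 1) consists of the simplices:

  0-simplices (3): [0], [1], [2]
  1-simplices (3): [0,1], [0,2], [1,2]

so the chain groups are C_0 ≅ Z^3, C_1 ≅ Z^3.

∂_1: C_1 → C_0 is given by ∂[p,q] = [q] − [p]. For instance
  ∂[0,1] = [1] − [0].
This gives a 3×3 integer matrix of rank 2; reducing to Smith normal form yields diagonal entries (1,1).

Computing H_k = (kernel of ∂_k) / (image of ∂_{k+1}):

  H_0: rank C_0 − rank ∂_1 = 3 − 2 = 1, and the invariant factors of ∂_1 are all 1, so H_0 = Z.
  H_1: rank ker ∂_1 − rank ∂_2 = (3 − 2) − 0 = 1, and there is no ∂_2, so H_1 = Z.

(K is a triangulation of the circle S^1.)

H_0 = Z,  H_1 = Z.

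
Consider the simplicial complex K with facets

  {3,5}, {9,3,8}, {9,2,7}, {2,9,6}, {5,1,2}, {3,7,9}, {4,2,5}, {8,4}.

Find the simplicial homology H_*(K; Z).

Take the total order 1 < 2 < 3 < 4 < 5 < 6 < 7 < 8 < 9 on the vertex set. Then K (dimension 2) consists of the simplices:

  0-simplices (9): [1], [2], [3], [4], [5], [6], [7], [8], [9]
  1-simplices (16): [1,2], [1,5], [2,4], [2,5], [2,6], [2,7], [2,9], [3,5], [3,7], [3,8], [3,9], [4,5], [4,8], [6,9], [7,9], [8,9]
  2-simplices (6): [1,2,5], [2,4,5], [2,6,9], [2,7,9], [3,7,9], [3,8,9]

Hence C_0 ≅ Z^9, C_1 ≅ Z^16, C_2 ≅ Z^6.

Boundary ∂_1: C_1 → C_0 is given by ∂[p,q] = [q] − [p].
This gives a 9×16 integer matrix of rank 8; reducing to Smith normal form yields diagonal entries (1,1,1,1,1,1,1,1).

The boundary map ∂_2: C_2 → C_1 sends each 2-simplex [p,q,r] to [q,r] − [p,r] + [p,q]. For instance
  ∂[2,7,9] = [7,9] − [2,9] + [2,7],
  ∂[2,6,9] = [6,9] − [2,9] + [2,6].
This gives a 16×6 integer matrix of rank 6; reducing to Smith normal form yields diagonal entries (1,1,1,1,1,1).

From H_k ≅ ker(∂_k) / im(∂_{k+1}) we obtain:

  H_0: rank C_0 − rank ∂_1 = 9 − 8 = 1, and the invariant factors of ∂_1 are all 1, so H_0 = Z.
  H_1: rank ker ∂_1 − rank ∂_2 = (16 − 8) − 6 = 2, and the invariant factors of ∂_2 are all 1, so H_1 = Z^2.
  H_2: rank ker ∂_2 − rank ∂_3 = (6 − 6) − 0 = 0, and there is no ∂_3, so H_2 = 0.

H_0 ≅ Z,  H_1 ≅ Z^2,  H_2 = 0.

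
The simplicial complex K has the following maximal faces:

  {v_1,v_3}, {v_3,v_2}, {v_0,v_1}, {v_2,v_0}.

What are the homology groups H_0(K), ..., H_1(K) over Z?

H_0 = Z,  H_1 = Z.

Take the total order v_0 < v_1 < v_2 < v_3 on the vertex set. Then K (dimension 1) consists of the simplices:

  0-simplices (4): [v_0], [v_1], [v_2], [v_3]
  1-simplices (4): [v_0,v_1], [v_0,v_2], [v_1,v_3], [v_2,v_3]

giving chain groups C_0 ≅ Z^4, C_1 ≅ Z^4.

∂_1: C_1 → C_0 is given by ∂[p,q] = [q] − [p].
As a 4×4 matrix over Z this has rank 3, with invariant factors (1,1,1).

From H_k ≅ ker(∂_k) / im(∂_{k+1}) we obtain:

  H_0: rank C_0 − rank ∂_1 = 4 − 3 = 1, and the invariant factors of ∂_1 are all 1, so H_0 = Z.
  H_1: rank ker ∂_1 − rank ∂_2 = (4 − 3) − 0 = 1, and there is no ∂_2, so H_1 = Z.

As a check, the Euler characteristic is 4 − 4 = 0, which agrees with 1 − 1 = 0.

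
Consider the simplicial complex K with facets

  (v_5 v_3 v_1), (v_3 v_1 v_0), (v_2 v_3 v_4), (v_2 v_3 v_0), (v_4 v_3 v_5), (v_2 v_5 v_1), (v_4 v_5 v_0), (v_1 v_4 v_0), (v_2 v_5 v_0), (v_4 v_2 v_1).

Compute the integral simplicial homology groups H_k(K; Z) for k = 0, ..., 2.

K has 6 vertices, 15 edges, 10 triangles.
rank ∂_0 = 0, rank ∂_1 = 5 ⇒ b_0 = 6 − 0 − 5 = 1; all invariant factors of ∂_1 are 1 so no torsion. So H_0 = Z.
rank ∂_1 = 5, rank ∂_2 = 10 ⇒ b_1 = 15 − 5 − 10 = 0; ∂_2 has invariant factor(s) [2] giving torsion. So H_1 = Z/2Z.
rank ∂_2 = 10, rank ∂_3 = 0 ⇒ b_2 = 10 − 10 − 0 = 0. So H_2 = 0.

H_0 = Z,  H_1 = Z/2Z,  H_2 = 0.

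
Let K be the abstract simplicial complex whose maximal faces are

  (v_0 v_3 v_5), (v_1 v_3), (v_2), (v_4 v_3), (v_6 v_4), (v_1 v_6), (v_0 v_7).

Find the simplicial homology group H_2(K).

H_2 = 0.

Take the total order v_0 < v_1 < v_2 < v_3 < v_4 < v_5 < v_6 < v_7 on the vertex set. Then K (dimension 2) consists of the simplices:

  0-simplices (8): [v_0], [v_1], [v_2], [v_3], [v_4], [v_5], [v_6], [v_7]
  1-simplices (8): [v_0,v_3], [v_0,v_5], [v_0,v_7], [v_1,v_3], [v_1,v_6], [v_3,v_4], [v_3,v_5], [v_4,v_6]
  2-simplices (1): [v_0,v_3,v_5]

so the chain groups are C_0 ≅ Z^8, C_1 ≅ Z^8, C_2 ≅ Z^1.

∂_1: C_1 → C_0 is given by ∂[p,q] = [q] − [p].
This gives a 8×8 integer matrix of rank 6; reducing to Smith normal form yields diagonal entries (1,1,1,1,1,1).

Boundary ∂_2: C_2 → C_1 acts by ∂[p,q,r] = [q,r] − [p,r] + [p,q]. For instance
  ∂[v_0,v_3,v_5] = [v_3,v_5] − [v_0,v_5] + [v_0,v_3].
This gives a 8×1 integer matrix of rank 1; reducing to Smith normal form yields diagonal entries (1).

Computing H_k = (kernel of ∂_k) / (image of ∂_{k+1}):

  H_2: rank ker ∂_2 − rank ∂_3 = (1 − 1) − 0 = 0, and there is no ∂_3, so H_2 ≅ 0.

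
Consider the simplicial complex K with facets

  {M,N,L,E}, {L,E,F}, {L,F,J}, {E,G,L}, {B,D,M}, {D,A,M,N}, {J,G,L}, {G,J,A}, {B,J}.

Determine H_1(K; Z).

H_1 = Z^2.

Fix the vertex order A < B < D < E < F < G < J < L < M < N and write every simplex with vertices in increasing order. Then dim K = 3 and the simplices of K are:

  0-simplices (10): A, B, D, E, F, G, J, L, M, N
  1-simplices (23): AD, AG, AJ, AM, AN, BD, BJ, BM, DM, DN, EF, EG, EL, EM, EN, FJ, FL, GJ, GL, JL, LM, LN, MN
  2-simplices (14): ADM, ADN, AGJ, AMN, BDM, DMN, EFL, EGL, ELM, ELN, EMN, FJL, GJL, LMN
  3-simplices (2): ADMN, ELMN

so the chain groups are C_0 ≅ Z^10, C_1 ≅ Z^23, C_2 ≅ Z^14, C_3 ≅ Z^2.

Boundary ∂_1: C_1 → C_0 sends each edge [p,q] (with p < q) to q − p. For instance
  ∂BD = D − B.
This gives a 10×23 integer matrix of rank 9; reducing to Smith normal form yields diagonal entries (1,1,1,1,1,1,1,1,1).

The boundary map ∂_2: C_2 → C_1 maps a triangle to the signed sum of its edges. For instance
  ∂BDM = DM − BM + BD,
  ∂DMN = MN − DN + DM.
As a 23×14 matrix over Z this has rank 12, with invariant factors (1,1,1,1,1,1,1,1,1,1,1,1).

The boundary map ∂_3: C_3 → C_2 sends each 3-simplex σ to the alternating sum Σ_i (−1)^i (σ with its i-th vertex removed). For instance
  ∂ADMN = DMN − AMN + ADN − ADM,
  ∂ELMN = LMN − EMN + ELN − ELM.
As a 14×2 matrix over Z this has rank 2, with invariant factors (1,1).

From H_k ≅ ker(∂_k) / im(∂_{k+1}) we obtain:

  H_1: rank ker ∂_1 − rank ∂_2 = (23 − 9) − 12 = 2, and the invariant factors of ∂_2 are all 1, so H_1 ≅ Z^2.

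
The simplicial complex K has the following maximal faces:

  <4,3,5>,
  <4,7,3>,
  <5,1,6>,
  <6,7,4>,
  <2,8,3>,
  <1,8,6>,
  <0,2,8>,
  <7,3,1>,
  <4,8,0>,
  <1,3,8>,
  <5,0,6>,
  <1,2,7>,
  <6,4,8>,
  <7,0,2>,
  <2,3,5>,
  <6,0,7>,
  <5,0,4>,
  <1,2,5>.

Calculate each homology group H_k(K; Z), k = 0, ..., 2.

Take the total order 0 < 1 < 2 < 3 < 4 < 5 < 6 < 7 < 8 on the vertex set. Then K (dimension 2) consists of the simplices:

  0-simplices (9): [0], [1], [2], [3], [4], [5], [6], [7], [8]
  1-simplices (27): (27 of them)
  2-simplices (18): [0,2,7], [0,2,8], [0,4,5], [0,4,8], [0,5,6], [0,6,7], [1,2,5], [1,2,7], [1,3,7], [1,3,8], [1,5,6], [1,6,8], [2,3,5], [2,3,8], [3,4,5], [3,4,7], [4,6,7], [4,6,8]

Hence C_0 ≅ Z^9, C_1 ≅ Z^27, C_2 ≅ Z^18.

The boundary map ∂_1: C_1 → C_0 is given by ∂[p,q] = [q] − [p]. For instance
  ∂[1,7] = [7] − [1].
The 9×27 boundary matrix has rank 8 and Smith normal form diag(1,1,1,1,1,1,1,1).

The boundary map ∂_2: C_2 → C_1 acts by ∂[p,q,r] = [q,r] − [p,r] + [p,q]. For instance
  ∂[0,6,7] = [6,7] − [0,7] + [0,6],
  ∂[0,5,6] = [5,6] − [0,6] + [0,5].
As a 27×18 matrix over Z this has rank 18, with invariant factors (1,1,1,1,1,1,1,1,1,1,1,1,1,1,1,1,1,2).

Now H_k = ker ∂_k / im ∂_{k+1}, so:

  H_0: rank C_0 − rank ∂_1 = 9 − 8 = 1, and the invariant factors of ∂_1 are all 1, so H_0 ≅ Z.
  H_1: rank ker ∂_1 − rank ∂_2 = (27 − 8) − 18 = 1, and ∂_2 has invariant factor 2 > 1, so H_1 ≅ Z ⊕ Z_2.
  H_2: rank ker ∂_2 − rank ∂_3 = (18 − 18) − 0 = 0, and there is no ∂_3, so H_2 ≅ 0.

As a check, the Euler characteristic is 9 − 27 + 18 = 0, which agrees with 1 − 1 + 0 = 0.

H_0 = Z,  H_1 = Z ⊕ Z_2,  H_2 = 0.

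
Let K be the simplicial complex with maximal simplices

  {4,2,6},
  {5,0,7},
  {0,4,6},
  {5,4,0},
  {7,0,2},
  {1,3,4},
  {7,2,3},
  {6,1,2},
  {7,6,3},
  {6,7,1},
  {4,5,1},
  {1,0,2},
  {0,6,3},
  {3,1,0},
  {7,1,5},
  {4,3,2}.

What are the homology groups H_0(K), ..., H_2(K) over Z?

H_0 ≅ Z,  H_1 ≅ Z^2,  H_2 ≅ Z.

Take the total order 0 < 1 < 2 < 3 < 4 < 5 < 6 < 7 on the vertex set. Then K (dimension 2) consists of the simplices:

  0-simplices (8): [0], [1], [2], [3], [4], [5], [6], [7]
  1-simplices (24): (24 of them)
  2-simplices (16): [0,1,2], [0,1,3], [0,2,7], [0,3,6], [0,4,5], [0,4,6], [0,5,7], [1,2,6], [1,3,4], [1,4,5], [1,5,7], [1,6,7], [2,3,4], [2,3,7], [2,4,6], [3,6,7]

giving chain groups C_0 ≅ Z^8, C_1 ≅ Z^24, C_2 ≅ Z^16.

∂_1: C_1 → C_0 is given by ∂[p,q] = [q] − [p].
This gives a 8×24 integer matrix of rank 7; reducing to Smith normal form yields diagonal entries (1,1,1,1,1,1,1).

The boundary map ∂_2: C_2 → C_1 acts by ∂[p,q,r] = [q,r] − [p,r] + [p,q]. For instance
  ∂[0,4,5] = [4,5] − [0,5] + [0,4],
  ∂[2,3,4] = [3,4] − [2,4] + [2,3].
The 24×16 boundary matrix has rank 15 and Smith normal form diag(1,1,1,1,1,1,1,1,1,1,1,1,1,1,1).

Now H_k = ker ∂_k / im ∂_{k+1}, so:

  H_0: rank C_0 − rank ∂_1 = 8 − 7 = 1, and the invariant factors of ∂_1 are all 1, so H_0 ≅ Z.
  H_1: rank ker ∂_1 − rank ∂_2 = (24 − 7) − 15 = 2, and the invariant factors of ∂_2 are all 1, so H_1 ≅ Z^2.
  H_2: rank ker ∂_2 − rank ∂_3 = (16 − 15) − 0 = 1, and there is no ∂_3, so H_2 ≅ Z.

(K is a triangulation of the torus T^2.)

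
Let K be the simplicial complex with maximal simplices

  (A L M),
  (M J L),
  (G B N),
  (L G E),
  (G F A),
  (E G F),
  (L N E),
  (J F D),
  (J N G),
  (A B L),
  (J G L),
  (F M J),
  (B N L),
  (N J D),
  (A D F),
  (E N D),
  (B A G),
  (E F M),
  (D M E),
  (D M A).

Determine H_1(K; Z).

H_1 = Z × Z/2.

We work with the vertex ordering A < B < D < E < F < G < J < L < M < N. The simplices of K, each written with vertices in increasing order, are:

  0-simplices (10): A, B, D, E, F, G, J, L, M, N
  1-simplices (30): AB, AD, AF, AG, AL, AM, BG, BL, BN, DE, DF, DJ, DM, DN, EF, EG, EL, EM, EN, FG, FJ, FM, GJ, GL, GN, JL, JM, JN, LM, LN
  2-simplices (20): ABG, ABL, ADF, ADM, AFG, ALM, BGN, BLN, DEM, DEN, DFJ, DJN, EFG, EFM, EGL, ELN, FJM, GJL, GJN, JLM

so the chain groups are C_0 ≅ Z^10, C_1 ≅ Z^30, C_2 ≅ Z^20.

Boundary ∂_1: C_1 → C_0 is given by ∂[p,q] = [q] − [p]. For instance
  ∂FJ = J − F.
The 10×30 boundary matrix has rank 9 and Smith normal form diag(1,1,1,1,1,1,1,1,1).

Boundary ∂_2: C_2 → C_1 maps a triangle to the signed sum of its edges. For instance
  ∂BGN = GN − BN + BG,
  ∂JLM = LM − JM + JL.
As a 30×20 matrix over Z this has rank 20, with invariant factors (1,1,1,1,1,1,1,1,1,1,1,1,1,1,1,1,1,1,1,2).

From H_k ≅ ker(∂_k) / im(∂_{k+1}) we obtain:

  H_1: rank ker ∂_1 − rank ∂_2 = (30 − 9) − 20 = 1, and ∂_2 has invariant factor 2 > 1, so H_1 = Z × Z/2.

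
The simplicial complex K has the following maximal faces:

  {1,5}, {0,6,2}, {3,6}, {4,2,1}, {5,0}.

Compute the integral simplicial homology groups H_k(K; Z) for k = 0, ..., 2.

Fix the vertex order 0 < 1 < 2 < 3 < 4 < 5 < 6 and write every simplex with vertices in increasing order. Then dim K = 2 and the simplices of K are:

  0-simplices (7): [0], [1], [2], [3], [4], [5], [6]
  1-simplices (9): [0,2], [0,5], [0,6], [1,2], [1,4], [1,5], [2,4], [2,6], [3,6]
  2-simplices (2): [0,2,6], [1,2,4]

Hence C_0 ≅ Z^7, C_1 ≅ Z^9, C_2 ≅ Z^2.

The boundary map ∂_1: C_1 → C_0 maps an edge to its endpoints' difference, ∂[p,q] = q − p. For instance
  ∂[2,4] = [4] − [2].
The resulting 7×9 matrix has rank 6, and its Smith normal form has invariant factors (1,1,1,1,1,1).

Boundary ∂_2: C_2 → C_1 maps a triangle to the signed sum of its edges. For instance
  ∂[1,2,4] = [2,4] − [1,4] + [1,2],
  ∂[0,2,6] = [2,6] − [0,6] + [0,2].
The resulting 9×2 matrix has rank 2, and its Smith normal form has invariant factors (1,1).

Reading off H_k = ker ∂_k / im ∂_{k+1}:

  H_0: rank C_0 − rank ∂_1 = 7 − 6 = 1, and the invariant factors of ∂_1 are all 1, so H_0 ≅ Z.
  H_1: rank ker ∂_1 − rank ∂_2 = (9 − 6) − 2 = 1, and the invariant factors of ∂_2 are all 1, so H_1 ≅ Z.
  H_2: rank ker ∂_2 − rank ∂_3 = (2 − 2) − 0 = 0, and there is no ∂_3, so H_2 ≅ 0.

H_0 ≅ Z,  H_1 ≅ Z,  H_2 = 0.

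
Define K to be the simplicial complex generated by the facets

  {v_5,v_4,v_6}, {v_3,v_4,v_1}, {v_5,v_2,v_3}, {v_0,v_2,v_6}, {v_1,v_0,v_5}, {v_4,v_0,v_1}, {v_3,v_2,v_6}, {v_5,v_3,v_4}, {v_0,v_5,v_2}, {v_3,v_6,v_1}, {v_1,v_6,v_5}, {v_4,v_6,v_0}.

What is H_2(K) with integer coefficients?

We work with the vertex ordering v_0 < v_1 < v_2 < v_3 < v_4 < v_5 < v_6. The simplices of K, each written with vertices in increasing order, are:

  0-simplices (7): [v_0], [v_1], [v_2], [v_3], [v_4], [v_5], [v_6]
  1-simplices (18): (18 of them)
  2-simplices (12): (12 of them)

giving chain groups C_0 ≅ Z^7, C_1 ≅ Z^18, C_2 ≅ Z^12.

The boundary map ∂_1: C_1 → C_0 maps an edge to its endpoints' difference, ∂[p,q] = q − p. For instance
  ∂[v_0,v_5] = [v_5] − [v_0].
The 7×18 boundary matrix has rank 6 and Smith normal form diag(1,1,1,1,1,1).

The boundary map ∂_2: C_2 → C_1 maps a triangle to the signed sum of its edges. For instance
  ∂[v_1,v_3,v_6] = [v_3,v_6] − [v_1,v_6] + [v_1,v_3],
  ∂[v_1,v_5,v_6] = [v_5,v_6] − [v_1,v_6] + [v_1,v_5].
This gives a 18×12 integer matrix of rank 12; reducing to Smith normal form yields diagonal entries (1,1,1,1,1,1,1,1,1,1,1,2).

Computing H_k = (kernel of ∂_k) / (image of ∂_{k+1}):

  H_2: rank ker ∂_2 − rank ∂_3 = (12 − 12) − 0 = 0, and there is no ∂_3, so H_2 ≅ 0.

(K is a triangulation of the real projective plane RP^2.)

H_2 = 0.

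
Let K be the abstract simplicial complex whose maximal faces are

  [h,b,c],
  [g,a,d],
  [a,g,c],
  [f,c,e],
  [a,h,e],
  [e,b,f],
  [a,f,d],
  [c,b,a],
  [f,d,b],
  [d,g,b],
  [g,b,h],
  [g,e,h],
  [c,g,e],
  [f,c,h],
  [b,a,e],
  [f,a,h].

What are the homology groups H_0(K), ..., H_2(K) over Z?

We work with the vertex ordering a < b < c < d < e < f < g < h. The simplices of K, each written with vertices in increasing order, are:

  0-simplices (8): a, b, c, d, e, f, g, h
  1-simplices (24): ab, ac, ad, ae, af, ag, ah, bc, bd, be, bf, bg, bh, ce, cf, cg, ch, df, dg, ef, eg, eh, fh, gh
  2-simplices (16): abc, abe, acg, adf, adg, aeh, afh, bch, bdf, bdg, bef, bgh, cef, ceg, cfh, egh

so the chain groups are C_0 ≅ Z^8, C_1 ≅ Z^24, C_2 ≅ Z^16.

The boundary map ∂_1: C_1 → C_0 sends each edge [p,q] (with p < q) to q − p. For instance
  ∂bg = g − b.
This gives a 8×24 integer matrix of rank 7; reducing to Smith normal form yields diagonal entries (1,1,1,1,1,1,1).

∂_2: C_2 → C_1 sends each 2-simplex [p,q,r] to [q,r] − [p,r] + [p,q]. For instance
  ∂bch = ch − bh + bc,
  ∂bef = ef − bf + be.
This gives a 24×16 integer matrix of rank 15; reducing to Smith normal form yields diagonal entries (1,1,1,1,1,1,1,1,1,1,1,1,1,1,1).

Reading off H_k = ker ∂_k / im ∂_{k+1}:

  H_0: rank C_0 − rank ∂_1 = 8 − 7 = 1, and the invariant factors of ∂_1 are all 1, so H_0 ≅ Z.
  H_1: rank ker ∂_1 − rank ∂_2 = (24 − 7) − 15 = 2, and the invariant factors of ∂_2 are all 1, so H_1 ≅ Z^2.
  H_2: rank ker ∂_2 − rank ∂_3 = (16 − 15) − 0 = 1, and there is no ∂_3, so H_2 ≅ Z.

H_0 = Z,  H_1 = Z^2,  H_2 = Z.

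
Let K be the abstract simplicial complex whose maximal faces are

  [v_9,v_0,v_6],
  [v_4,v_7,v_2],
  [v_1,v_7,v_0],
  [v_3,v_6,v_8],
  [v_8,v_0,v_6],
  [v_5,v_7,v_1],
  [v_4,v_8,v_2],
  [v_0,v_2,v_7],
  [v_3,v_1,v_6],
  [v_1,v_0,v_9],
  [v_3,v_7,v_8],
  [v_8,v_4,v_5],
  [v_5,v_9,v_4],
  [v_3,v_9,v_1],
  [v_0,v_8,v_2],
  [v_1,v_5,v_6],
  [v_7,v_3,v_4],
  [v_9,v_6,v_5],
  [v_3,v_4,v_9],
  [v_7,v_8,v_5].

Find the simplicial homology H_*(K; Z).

H_0 ≅ Z,  H_1 ≅ Z ⊕ Z_2,  H_2 = 0.

We work with the vertex ordering v_0 < v_1 < v_2 < v_3 < v_4 < v_5 < v_6 < v_7 < v_8 < v_9. The simplices of K, each written with vertices in increasing order, are:

  0-simplices (10): [v_0], [v_1], [v_2], [v_3], [v_4], [v_5], [v_6], [v_7], [v_8], [v_9]
  1-simplices (30): (30 of them)
  2-simplices (20): (20 of them)

so the chain groups are C_0 ≅ Z^10, C_1 ≅ Z^30, C_2 ≅ Z^20.

Boundary ∂_1: C_1 → C_0 is given by ∂[p,q] = [q] − [p]. For instance
  ∂[v_4,v_9] = [v_9] − [v_4].
This gives a 10×30 integer matrix of rank 9; reducing to Smith normal form yields diagonal entries (1,1,1,1,1,1,1,1,1).

∂_2: C_2 → C_1 acts by ∂[p,q,r] = [q,r] − [p,r] + [p,q]. For instance
  ∂[v_5,v_7,v_8] = [v_7,v_8] − [v_5,v_8] + [v_5,v_7],
  ∂[v_0,v_2,v_8] = [v_2,v_8] − [v_0,v_8] + [v_0,v_2].
This gives a 30×20 integer matrix of rank 20; reducing to Smith normal form yields diagonal entries (1,1,1,1,1,1,1,1,1,1,1,1,1,1,1,1,1,1,1,2).

Now H_k = ker ∂_k / im ∂_{k+1}, so:

  H_0: rank C_0 − rank ∂_1 = 10 − 9 = 1, and the invariant factors of ∂_1 are all 1, so H_0 = Z.
  H_1: rank ker ∂_1 − rank ∂_2 = (30 − 9) − 20 = 1, and ∂_2 has invariant factor 2 > 1, so H_1 = Z ⊕ Z_2.
  H_2: rank ker ∂_2 − rank ∂_3 = (20 − 20) − 0 = 0, and there is no ∂_3, so H_2 = 0.

As a check, the Euler characteristic is 10 − 30 + 20 = 0, which agrees with 1 − 1 + 0 = 0.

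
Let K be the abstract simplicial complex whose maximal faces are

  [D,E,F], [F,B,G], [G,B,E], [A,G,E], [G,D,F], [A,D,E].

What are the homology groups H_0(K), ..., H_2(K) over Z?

We work with the vertex ordering A < B < D < E < F < G. The simplices of K, each written with vertices in increasing order, are:

  0-simplices (6): A, B, D, E, F, G
  1-simplices (12): AD, AE, AG, BE, BF, BG, DE, DF, DG, EF, EG, FG
  2-simplices (6): ADE, AEG, BEG, BFG, DEF, DFG

Hence C_0 ≅ Z^6, C_1 ≅ Z^12, C_2 ≅ Z^6.

Boundary ∂_1: C_1 → C_0 is given by ∂[p,q] = [q] − [p].
The resulting 6×12 matrix has rank 5, and its Smith normal form has invariant factors (1,1,1,1,1).

Boundary ∂_2: C_2 → C_1 sends each 2-simplex [p,q,r] to [q,r] − [p,r] + [p,q]. For instance
  ∂DEF = EF − DF + DE,
  ∂BEG = EG − BG + BE.
This gives a 12×6 integer matrix of rank 6; reducing to Smith normal form yields diagonal entries (1,1,1,1,1,1).

Now H_k = ker ∂_k / im ∂_{k+1}, so:

  H_0: rank C_0 − rank ∂_1 = 6 − 5 = 1, and the invariant factors of ∂_1 are all 1, so H_0 ≅ Z.
  H_1: rank ker ∂_1 − rank ∂_2 = (12 − 5) − 6 = 1, and the invariant factors of ∂_2 are all 1, so H_1 ≅ Z.
  H_2: rank ker ∂_2 − rank ∂_3 = (6 − 6) − 0 = 0, and there is no ∂_3, so H_2 ≅ 0.

(K is a triangulation of the cylinder S^1 x I.)

H_0 ≅ Z,  H_1 ≅ Z,  H_2 = 0.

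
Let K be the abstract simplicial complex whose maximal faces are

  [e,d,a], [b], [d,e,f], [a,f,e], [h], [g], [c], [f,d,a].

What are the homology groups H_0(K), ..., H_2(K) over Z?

H_0 = Z^5,  H_1 = 0,  H_2 = Z.

K has 8 vertices, 6 edges, 4 triangles.
rank ∂_0 = 0, rank ∂_1 = 3 ⇒ b_0 = 8 − 0 − 3 = 5; all invariant factors of ∂_1 are 1 so no torsion. So H_0 = Z^5.
rank ∂_1 = 3, rank ∂_2 = 3 ⇒ b_1 = 6 − 3 − 3 = 0; all invariant factors of ∂_2 are 1 so no torsion. So H_1 = 0.
rank ∂_2 = 3, rank ∂_3 = 0 ⇒ b_2 = 4 − 3 − 0 = 1. So H_2 = Z.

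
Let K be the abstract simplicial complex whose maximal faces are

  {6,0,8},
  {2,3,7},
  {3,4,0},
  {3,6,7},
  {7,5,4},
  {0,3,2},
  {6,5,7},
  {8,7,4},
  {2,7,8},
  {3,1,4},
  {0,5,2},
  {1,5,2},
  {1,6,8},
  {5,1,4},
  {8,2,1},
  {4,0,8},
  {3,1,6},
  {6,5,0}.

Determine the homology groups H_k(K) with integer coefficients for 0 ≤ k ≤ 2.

We work with the vertex ordering 0 < 1 < 2 < 3 < 4 < 5 < 6 < 7 < 8. The simplices of K, each written with vertices in increasing order, are:

  0-simplices (9): [0], [1], [2], [3], [4], [5], [6], [7], [8]
  1-simplices (27): (27 of them)
  2-simplices (18): [0,2,3], [0,2,5], [0,3,4], [0,4,8], [0,5,6], [0,6,8], [1,2,5], [1,2,8], [1,3,4], [1,3,6], [1,4,5], [1,6,8], [2,3,7], [2,7,8], [3,6,7], [4,5,7], [4,7,8], [5,6,7]

giving chain groups C_0 ≅ Z^9, C_1 ≅ Z^27, C_2 ≅ Z^18.

Boundary ∂_1: C_1 → C_0 is given by ∂[p,q] = [q] − [p].
This gives a 9×27 integer matrix of rank 8; reducing to Smith normal form yields diagonal entries (1,1,1,1,1,1,1,1).

∂_2: C_2 → C_1 maps a triangle to the signed sum of its edges. For instance
  ∂[2,7,8] = [7,8] − [2,8] + [2,7],
  ∂[1,3,6] = [3,6] − [1,6] + [1,3].
The resulting 27×18 matrix has rank 17, and its Smith normal form has invariant factors (1,1,1,1,1,1,1,1,1,1,1,1,1,1,1,1,1).

From H_k ≅ ker(∂_k) / im(∂_{k+1}) we obtain:

  H_0: rank C_0 − rank ∂_1 = 9 − 8 = 1, and the invariant factors of ∂_1 are all 1, so H_0 ≅ Z.
  H_1: rank ker ∂_1 − rank ∂_2 = (27 − 8) − 17 = 2, and the invariant factors of ∂_2 are all 1, so H_1 ≅ Z^2.
  H_2: rank ker ∂_2 − rank ∂_3 = (18 − 17) − 0 = 1, and there is no ∂_3, so H_2 ≅ Z.

H_0 = Z,  H_1 = Z^2,  H_2 = Z.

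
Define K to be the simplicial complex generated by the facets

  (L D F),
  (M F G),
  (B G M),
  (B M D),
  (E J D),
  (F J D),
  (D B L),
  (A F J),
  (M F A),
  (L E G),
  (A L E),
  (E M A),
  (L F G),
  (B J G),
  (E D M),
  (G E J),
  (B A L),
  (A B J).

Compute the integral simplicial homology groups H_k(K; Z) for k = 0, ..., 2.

K has 9 vertices, 27 edges, 18 triangles.
rank ∂_0 = 0, rank ∂_1 = 8 ⇒ b_0 = 9 − 0 − 8 = 1; all invariant factors of ∂_1 are 1 so no torsion. So H_0 ≅ Z.
rank ∂_1 = 8, rank ∂_2 = 17 ⇒ b_1 = 27 − 8 − 17 = 2; all invariant factors of ∂_2 are 1 so no torsion. So H_1 ≅ Z^2.
rank ∂_2 = 17, rank ∂_3 = 0 ⇒ b_2 = 18 − 17 − 0 = 1. So H_2 ≅ Z.

H_0 = Z,  H_1 = Z^2,  H_2 = Z.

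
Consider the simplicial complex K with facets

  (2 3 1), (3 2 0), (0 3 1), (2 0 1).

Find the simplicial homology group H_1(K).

Fix the vertex order 0 < 1 < 2 < 3 and write every simplex with vertices in increasing order. Then dim K = 2 and the simplices of K are:

  0-simplices (4): [0], [1], [2], [3]
  1-simplices (6): [0,1], [0,2], [0,3], [1,2], [1,3], [2,3]
  2-simplices (4): [0,1,2], [0,1,3], [0,2,3], [1,2,3]

giving chain groups C_0 ≅ Z^4, C_1 ≅ Z^6, C_2 ≅ Z^4.

The boundary map ∂_1: C_1 → C_0 is given by ∂[p,q] = [q] − [p].
This gives a 4×6 integer matrix of rank 3; reducing to Smith normal form yields diagonal entries (1,1,1).

∂_2: C_2 → C_1 sends each 2-simplex [p,q,r] to [q,r] − [p,r] + [p,q]. For instance
  ∂[0,1,3] = [1,3] − [0,3] + [0,1],
  ∂[0,2,3] = [2,3] − [0,3] + [0,2].
The 6×4 boundary matrix has rank 3 and Smith normal form diag(1,1,1).

Reading off H_k = ker ∂_k / im ∂_{k+1}:

  H_1: rank ker ∂_1 − rank ∂_2 = (6 − 3) − 3 = 0, and the invariant factors of ∂_2 are all 1, so H_1 ≅ 0.

(K is a triangulation of the 2-sphere S^2.)

H_1 ≅ 0.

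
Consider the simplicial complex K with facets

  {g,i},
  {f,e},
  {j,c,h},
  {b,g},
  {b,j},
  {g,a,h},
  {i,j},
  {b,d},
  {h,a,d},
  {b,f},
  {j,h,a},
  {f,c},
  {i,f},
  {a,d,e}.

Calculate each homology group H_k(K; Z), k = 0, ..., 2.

H_0 = Z,  H_1 = Z^6,  H_2 = 0.

Order the vertices as a < b < c < d < e < f < g < h < i < j. Listing each simplex with vertices in this order, K has dimension 2 with simplices:

  0-simplices (10): a, b, c, d, e, f, g, h, i, j
  1-simplices (20): ad, ae, ag, ah, aj, bd, bf, bg, bj, cf, ch, cj, de, dh, ef, fi, gh, gi, hj, ij
  2-simplices (5): ade, adh, agh, ahj, chj

giving chain groups C_0 ≅ Z^10, C_1 ≅ Z^20, C_2 ≅ Z^5.

The boundary map ∂_1: C_1 → C_0 maps an edge to its endpoints' difference, ∂[p,q] = q − p.
The resulting 10×20 matrix has rank 9, and its Smith normal form has invariant factors (1,1,1,1,1,1,1,1,1).

∂_2: C_2 → C_1 maps a triangle to the signed sum of its edges. For instance
  ∂chj = hj − cj + ch,
  ∂agh = gh − ah + ag.
As a 20×5 matrix over Z this has rank 5, with invariant factors (1,1,1,1,1).

Now H_k = ker ∂_k / im ∂_{k+1}, so:

  H_0: rank C_0 − rank ∂_1 = 10 − 9 = 1, and the invariant factors of ∂_1 are all 1, so H_0 ≅ Z.
  H_1: rank ker ∂_1 − rank ∂_2 = (20 − 9) − 5 = 6, and the invariant factors of ∂_2 are all 1, so H_1 ≅ Z^6.
  H_2: rank ker ∂_2 − rank ∂_3 = (5 − 5) − 0 = 0, and there is no ∂_3, so H_2 ≅ 0.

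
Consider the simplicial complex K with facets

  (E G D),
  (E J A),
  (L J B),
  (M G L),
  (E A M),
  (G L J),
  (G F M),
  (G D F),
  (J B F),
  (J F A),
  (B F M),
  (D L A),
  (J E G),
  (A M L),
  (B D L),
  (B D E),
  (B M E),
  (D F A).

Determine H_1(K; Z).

H_1 = Z^2.

We work with the vertex ordering A < B < D < E < F < G < J < L < M. The simplices of K, each written with vertices in increasing order, are:

  0-simplices (9): A, B, D, E, F, G, J, L, M
  1-simplices (27): AD, AE, AF, AJ, AL, AM, BD, BE, BF, BJ, BL, BM, DE, DF, DG, DL, EG, EJ, EM, FG, FJ, FM, GJ, GL, GM, JL, LM
  2-simplices (18): ADF, ADL, AEJ, AEM, AFJ, ALM, BDE, BDL, BEM, BFJ, BFM, BJL, DEG, DFG, EGJ, FGM, GJL, GLM

giving chain groups C_0 ≅ Z^9, C_1 ≅ Z^27, C_2 ≅ Z^18.

∂_1: C_1 → C_0 sends each edge [p,q] (with p < q) to q − p. For instance
  ∂BM = M − B.
The resulting 9×27 matrix has rank 8, and its Smith normal form has invariant factors (1,1,1,1,1,1,1,1).

The boundary map ∂_2: C_2 → C_1 acts by ∂[p,q,r] = [q,r] − [p,r] + [p,q]. For instance
  ∂ALM = LM − AM + AL,
  ∂BEM = EM − BM + BE.
As a 27×18 matrix over Z this has rank 17, with invariant factors (1,1,1,1,1,1,1,1,1,1,1,1,1,1,1,1,1).

Now H_k = ker ∂_k / im ∂_{k+1}, so:

  H_1: rank ker ∂_1 − rank ∂_2 = (27 − 8) − 17 = 2, and the invariant factors of ∂_2 are all 1, so H_1 ≅ Z^2.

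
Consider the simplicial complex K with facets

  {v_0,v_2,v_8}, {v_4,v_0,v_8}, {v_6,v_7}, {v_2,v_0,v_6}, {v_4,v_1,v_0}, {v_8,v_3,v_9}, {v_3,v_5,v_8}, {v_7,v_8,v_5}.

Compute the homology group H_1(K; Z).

K has 10 vertices, 17 edges, 7 triangles.
rank ∂_1 = 9, rank ∂_2 = 7 ⇒ b_1 = 17 − 9 − 7 = 1; all invariant factors of ∂_2 are 1 so no torsion. So H_1 ≅ Z.

H_1 = Z.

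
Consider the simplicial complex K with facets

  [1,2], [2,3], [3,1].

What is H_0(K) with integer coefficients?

K has 3 vertices, 3 edges.
rank ∂_0 = 0, rank ∂_1 = 2 ⇒ b_0 = 3 − 0 − 2 = 1; all invariant factors of ∂_1 are 1 so no torsion. So H_0 ≅ Z.

H_0 = Z.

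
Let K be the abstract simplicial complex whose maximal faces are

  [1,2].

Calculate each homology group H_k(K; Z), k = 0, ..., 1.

H_0 = Z,  H_1 = 0.

Order the vertices as 1 < 2. Listing each simplex with vertices in this order, K has dimension 1 with simplices:

  0-simplices (2): [1], [2]
  1-simplices (1): [1,2]

giving chain groups C_0 ≅ Z^2, C_1 ≅ Z^1.

The boundary map ∂_1: C_1 → C_0 sends each edge [p,q] (with p < q) to q − p.
The resulting 2×1 matrix has rank 1, and its Smith normal form has invariant factors (1).

From H_k ≅ ker(∂_k) / im(∂_{k+1}) we obtain:

  H_0: rank C_0 − rank ∂_1 = 2 − 1 = 1, and the invariant factors of ∂_1 are all 1, so H_0 = Z.
  H_1: rank ker ∂_1 − rank ∂_2 = (1 − 1) − 0 = 0, and there is no ∂_2, so H_1 = 0.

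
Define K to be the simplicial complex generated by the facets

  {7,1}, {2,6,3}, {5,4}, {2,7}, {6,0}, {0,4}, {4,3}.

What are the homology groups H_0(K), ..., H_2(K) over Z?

Take the total order 0 < 1 < 2 < 3 < 4 < 5 < 6 < 7 on the vertex set. Then K (dimension 2) consists of the simplices:

  0-simplices (8): [0], [1], [2], [3], [4], [5], [6], [7]
  1-simplices (9): [0,4], [0,6], [1,7], [2,3], [2,6], [2,7], [3,4], [3,6], [4,5]
  2-simplices (1): [2,3,6]

Hence C_0 ≅ Z^8, C_1 ≅ Z^9, C_2 ≅ Z^1.

Boundary ∂_1: C_1 → C_0 sends each edge [p,q] (with p < q) to q − p. For instance
  ∂[3,6] = [6] − [3].
This gives a 8×9 integer matrix of rank 7; reducing to Smith normal form yields diagonal entries (1,1,1,1,1,1,1).

The boundary map ∂_2: C_2 → C_1 maps a triangle to the signed sum of its edges. For instance
  ∂[2,3,6] = [3,6] − [2,6] + [2,3].
The resulting 9×1 matrix has rank 1, and its Smith normal form has invariant factors (1).

Computing H_k = (kernel of ∂_k) / (image of ∂_{k+1}):

  H_0: rank C_0 − rank ∂_1 = 8 − 7 = 1, and the invariant factors of ∂_1 are all 1, so H_0 ≅ Z.
  H_1: rank ker ∂_1 − rank ∂_2 = (9 − 7) − 1 = 1, and the invariant factors of ∂_2 are all 1, so H_1 ≅ Z.
  H_2: rank ker ∂_2 − rank ∂_3 = (1 − 1) − 0 = 0, and there is no ∂_3, so H_2 ≅ 0.

As a check, the Euler characteristic is 8 − 9 + 1 = 0, which agrees with 1 − 1 + 0 = 0.

H_0 ≅ Z,  H_1 ≅ Z,  H_2 = 0.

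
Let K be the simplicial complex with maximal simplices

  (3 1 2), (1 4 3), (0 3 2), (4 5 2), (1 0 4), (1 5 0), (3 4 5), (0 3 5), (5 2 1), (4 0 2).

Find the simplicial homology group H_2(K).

We work with the vertex ordering 0 < 1 < 2 < 3 < 4 < 5. The simplices of K, each written with vertices in increasing order, are:

  0-simplices (6): [0], [1], [2], [3], [4], [5]
  1-simplices (15): [0,1], [0,2], [0,3], [0,4], [0,5], [1,2], [1,3], [1,4], [1,5], [2,3], [2,4], [2,5], [3,4], [3,5], [4,5]
  2-simplices (10): [0,1,4], [0,1,5], [0,2,3], [0,2,4], [0,3,5], [1,2,3], [1,2,5], [1,3,4], [2,4,5], [3,4,5]

so the chain groups are C_0 ≅ Z^6, C_1 ≅ Z^15, C_2 ≅ Z^10.

∂_1: C_1 → C_0 maps an edge to its endpoints' difference, ∂[p,q] = q − p. For instance
  ∂[2,5] = [5] − [2].
The resulting 6×15 matrix has rank 5, and its Smith normal form has invariant factors (1,1,1,1,1).

Boundary ∂_2: C_2 → C_1 sends each 2-simplex [p,q,r] to [q,r] − [p,r] + [p,q]. For instance
  ∂[0,2,4] = [2,4] − [0,4] + [0,2],
  ∂[1,2,5] = [2,5] − [1,5] + [1,2].
As a 15×10 matrix over Z this has rank 10, with invariant factors (1,1,1,1,1,1,1,1,1,2).

Computing H_k = (kernel of ∂_k) / (image of ∂_{k+1}):

  H_2: rank ker ∂_2 − rank ∂_3 = (10 − 10) − 0 = 0, and there is no ∂_3, so H_2 ≅ 0.

(K is a triangulation of the real projective plane RP^2.)

H_2 ≅ 0.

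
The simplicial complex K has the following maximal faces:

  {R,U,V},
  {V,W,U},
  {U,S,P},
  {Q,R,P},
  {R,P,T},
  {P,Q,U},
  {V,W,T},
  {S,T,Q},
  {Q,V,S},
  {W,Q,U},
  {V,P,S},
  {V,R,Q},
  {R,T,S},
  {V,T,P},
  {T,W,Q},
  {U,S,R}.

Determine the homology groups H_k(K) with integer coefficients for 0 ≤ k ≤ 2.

K has 8 vertices, 24 edges, 16 triangles.
rank ∂_0 = 0, rank ∂_1 = 7 ⇒ b_0 = 8 − 0 − 7 = 1; all invariant factors of ∂_1 are 1 so no torsion. So H_0 ≅ Z.
rank ∂_1 = 7, rank ∂_2 = 15 ⇒ b_1 = 24 − 7 − 15 = 2; all invariant factors of ∂_2 are 1 so no torsion. So H_1 ≅ Z^2.
rank ∂_2 = 15, rank ∂_3 = 0 ⇒ b_2 = 16 − 15 − 0 = 1. So H_2 ≅ Z.

H_0 ≅ Z,  H_1 ≅ Z^2,  H_2 ≅ Z.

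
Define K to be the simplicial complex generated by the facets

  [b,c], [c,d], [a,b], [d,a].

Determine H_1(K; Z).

H_1 = Z.

Fix the vertex order a < b < c < d and write every simplex with vertices in increasing order. Then dim K = 1 and the simplices of K are:

  0-simplices (4): a, b, c, d
  1-simplices (4): ab, ad, bc, cd

Hence C_0 ≅ Z^4, C_1 ≅ Z^4.

∂_1: C_1 → C_0 sends each edge [p,q] (with p < q) to q − p.
The 4×4 boundary matrix has rank 3 and Smith normal form diag(1,1,1).

Now H_k = ker ∂_k / im ∂_{k+1}, so:

  H_1: rank ker ∂_1 − rank ∂_2 = (4 − 3) − 0 = 1, and there is no ∂_2, so H_1 = Z.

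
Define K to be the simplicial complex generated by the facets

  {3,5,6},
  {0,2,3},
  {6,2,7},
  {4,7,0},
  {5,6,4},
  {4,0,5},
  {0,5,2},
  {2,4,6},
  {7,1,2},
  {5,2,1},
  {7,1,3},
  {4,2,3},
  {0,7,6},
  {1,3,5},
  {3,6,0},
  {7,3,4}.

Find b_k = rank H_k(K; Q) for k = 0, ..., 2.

b_0 = 1, b_1 = 2, b_2 = 1.

We work with the vertex ordering 0 < 1 < 2 < 3 < 4 < 5 < 6 < 7. The simplices of K, each written with vertices in increasing order, are:

  0-simplices (8): [0], [1], [2], [3], [4], [5], [6], [7]
  1-simplices (24): (24 of them)
  2-simplices (16): [0,2,3], [0,2,5], [0,3,6], [0,4,5], [0,4,7], [0,6,7], [1,2,5], [1,2,7], [1,3,5], [1,3,7], [2,3,4], [2,4,6], [2,6,7], [3,4,7], [3,5,6], [4,5,6]

giving chain groups C_0 ≅ Z^8, C_1 ≅ Z^24, C_2 ≅ Z^16.

The boundary map ∂_1: C_1 → C_0 is given by ∂[p,q] = [q] − [p].
This gives a 8×24 integer matrix of rank 7; reducing to Smith normal form yields diagonal entries (1,1,1,1,1,1,1).

∂_2: C_2 → C_1 acts by ∂[p,q,r] = [q,r] − [p,r] + [p,q]. For instance
  ∂[1,3,7] = [3,7] − [1,7] + [1,3],
  ∂[2,6,7] = [6,7] − [2,7] + [2,6].
The 24×16 boundary matrix has rank 15 and Smith normal form diag(1,1,1,1,1,1,1,1,1,1,1,1,1,1,1).

Computing H_k = (kernel of ∂_k) / (image of ∂_{k+1}):

  H_0: rank C_0 − rank ∂_1 = 8 − 7 = 1, and the invariant factors of ∂_1 are all 1, so H_0 ≅ Z.
  H_1: rank ker ∂_1 − rank ∂_2 = (24 − 7) − 15 = 2, and the invariant factors of ∂_2 are all 1, so H_1 ≅ Z^2.
  H_2: rank ker ∂_2 − rank ∂_3 = (16 − 15) − 0 = 1, and there is no ∂_3, so H_2 ≅ Z.

Hence the Betti numbers are b_0 = 1, b_1 = 2, b_2 = 1.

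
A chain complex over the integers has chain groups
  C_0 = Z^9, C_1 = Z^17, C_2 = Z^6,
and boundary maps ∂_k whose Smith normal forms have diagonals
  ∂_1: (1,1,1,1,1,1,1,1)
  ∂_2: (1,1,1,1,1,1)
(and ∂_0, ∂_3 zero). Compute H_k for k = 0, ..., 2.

H_0: b_0 = 9 − 0 − 8 = 1; torsion from ∂_1 factors > 1: none. So H_0 = Z.
H_1: b_1 = 17 − 8 − 6 = 3; torsion from ∂_2 factors > 1: none. So H_1 = Z^3.
H_2: b_2 = 6 − 6 − 0 = 0; torsion from ∂_3 factors > 1: none. So H_2 = 0.

H_0 = Z,  H_1 = Z^3,  H_2 = 0.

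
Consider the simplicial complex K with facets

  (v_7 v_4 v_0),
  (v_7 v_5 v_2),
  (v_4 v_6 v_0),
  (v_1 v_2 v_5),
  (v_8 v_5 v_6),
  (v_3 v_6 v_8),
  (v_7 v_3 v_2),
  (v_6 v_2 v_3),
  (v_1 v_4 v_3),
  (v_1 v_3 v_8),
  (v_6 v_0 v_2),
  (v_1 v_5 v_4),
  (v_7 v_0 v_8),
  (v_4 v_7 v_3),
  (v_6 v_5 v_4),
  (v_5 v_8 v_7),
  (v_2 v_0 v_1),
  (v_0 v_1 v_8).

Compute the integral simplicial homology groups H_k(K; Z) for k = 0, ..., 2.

We work with the vertex ordering v_0 < v_1 < v_2 < v_3 < v_4 < v_5 < v_6 < v_7 < v_8. The simplices of K, each written with vertices in increasing order, are:

  0-simplices (9): [v_0], [v_1], [v_2], [v_3], [v_4], [v_5], [v_6], [v_7], [v_8]
  1-simplices (27): (27 of them)
  2-simplices (18): (18 of them)

giving chain groups C_0 ≅ Z^9, C_1 ≅ Z^27, C_2 ≅ Z^18.

The boundary map ∂_1: C_1 → C_0 maps an edge to its endpoints' difference, ∂[p,q] = q − p. For instance
  ∂[v_7,v_8] = [v_8] − [v_7].
The resulting 9×27 matrix has rank 8, and its Smith normal form has invariant factors (1,1,1,1,1,1,1,1).

The boundary map ∂_2: C_2 → C_1 maps a triangle to the signed sum of its edges. For instance
  ∂[v_5,v_6,v_8] = [v_6,v_8] − [v_5,v_8] + [v_5,v_6],
  ∂[v_0,v_2,v_6] = [v_2,v_6] − [v_0,v_6] + [v_0,v_2].
The resulting 27×18 matrix has rank 17, and its Smith normal form has invariant factors (1,1,1,1,1,1,1,1,1,1,1,1,1,1,1,1,1).

Now H_k = ker ∂_k / im ∂_{k+1}, so:

  H_0: rank C_0 − rank ∂_1 = 9 − 8 = 1, and the invariant factors of ∂_1 are all 1, so H_0 = Z.
  H_1: rank ker ∂_1 − rank ∂_2 = (27 − 8) − 17 = 2, and the invariant factors of ∂_2 are all 1, so H_1 = Z^2.
  H_2: rank ker ∂_2 − rank ∂_3 = (18 − 17) − 0 = 1, and there is no ∂_3, so H_2 = Z.

(K is a triangulation of the torus T^2.)

H_0 = Z,  H_1 = Z^2,  H_2 = Z.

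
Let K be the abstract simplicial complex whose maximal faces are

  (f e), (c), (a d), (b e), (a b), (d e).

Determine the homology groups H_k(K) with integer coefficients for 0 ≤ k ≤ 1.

We work with the vertex ordering a < b < c < d < e < f. The simplices of K, each written with vertices in increasing order, are:

  0-simplices (6): a, b, c, d, e, f
  1-simplices (5): ab, ad, be, de, ef

Hence C_0 ≅ Z^6, C_1 ≅ Z^5.

∂_1: C_1 → C_0 maps an edge to its endpoints' difference, ∂[p,q] = q − p. For instance
  ∂ef = f − e.
This gives a 6×5 integer matrix of rank 4; reducing to Smith normal form yields diagonal entries (1,1,1,1).

Reading off H_k = ker ∂_k / im ∂_{k+1}:

  H_0: rank C_0 − rank ∂_1 = 6 − 4 = 2, and the invariant factors of ∂_1 are all 1, so H_0 ≅ Z^2.
  H_1: rank ker ∂_1 − rank ∂_2 = (5 − 4) − 0 = 1, and there is no ∂_2, so H_1 ≅ Z.

As a check, the Euler characteristic is 6 − 5 = 1, which agrees with 2 − 1 = 1.

H_0 = Z^2,  H_1 = Z.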